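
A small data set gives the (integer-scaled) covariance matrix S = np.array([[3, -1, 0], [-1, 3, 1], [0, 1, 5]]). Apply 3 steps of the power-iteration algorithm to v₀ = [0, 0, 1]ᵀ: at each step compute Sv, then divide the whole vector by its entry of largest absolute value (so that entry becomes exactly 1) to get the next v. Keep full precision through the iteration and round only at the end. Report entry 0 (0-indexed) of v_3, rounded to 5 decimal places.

-0.07971

Sv0 = (0.000000, 1.000000, 5.000000); divide by 5.000000 → v1 = (0.000000, 0.200000, 1.000000)
Sv1 = (-0.200000, 1.600000, 5.200000); divide by 5.200000 → v2 = (-0.038462, 0.307692, 1.000000)
Sv2 = (-0.423077, 1.961538, 5.307692); divide by 5.307692 → v3 = (-0.079710, 0.369565, 1.000000)
Requested entry of v3: -11/138 = -0.07971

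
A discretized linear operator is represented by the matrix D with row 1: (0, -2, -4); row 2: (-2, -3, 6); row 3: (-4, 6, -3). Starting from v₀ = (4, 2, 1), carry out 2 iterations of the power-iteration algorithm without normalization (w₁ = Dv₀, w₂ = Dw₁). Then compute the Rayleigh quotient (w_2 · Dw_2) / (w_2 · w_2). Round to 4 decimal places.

w1 = Dv₀ = (-8, -8, -7)
w2 = Dw1 = (44, -2, 5)
Dw2 = (-16, -52, -203)
w2·Dw2 = 44·(-16) + (-2)·(-52) + 5·(-203) = -1615; w2·w2 = 44·44 + (-2)·(-2) + 5·5 = 1965
λ ≈ -1615/1965 = -0.8219

λ ≈ -0.8219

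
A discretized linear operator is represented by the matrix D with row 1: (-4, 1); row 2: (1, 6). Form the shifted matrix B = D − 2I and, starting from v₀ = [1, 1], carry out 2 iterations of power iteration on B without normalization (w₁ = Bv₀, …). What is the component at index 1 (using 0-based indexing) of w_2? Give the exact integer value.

B = D − 2I has rows (-6, 1); (1, 4)
w1 = Bv₀ = ((-6)·1 + 1·1; 1·1 + 4·1) = (-5, 5)
w2 = Bw1 = ((-6)·(-5) + 1·5; 1·(-5) + 4·5) = (35, 15)
Requested component of w2: 15

15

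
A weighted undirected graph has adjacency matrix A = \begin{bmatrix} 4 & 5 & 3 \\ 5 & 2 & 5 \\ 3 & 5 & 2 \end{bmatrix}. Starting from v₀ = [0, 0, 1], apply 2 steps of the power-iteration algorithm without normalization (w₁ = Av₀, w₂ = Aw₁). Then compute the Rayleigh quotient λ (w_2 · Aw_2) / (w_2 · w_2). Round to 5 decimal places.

w1 = Av₀ = (3, 5, 2)
w2 = Aw1 = (43, 35, 38)
Aw2 = (461, 475, 380)
w2·Aw2 = 43·461 + 35·475 + 38·380 = 50888; w2·w2 = 43·43 + 35·35 + 38·38 = 4518
λ ≈ 50888/4518 = 11.26339

11.26339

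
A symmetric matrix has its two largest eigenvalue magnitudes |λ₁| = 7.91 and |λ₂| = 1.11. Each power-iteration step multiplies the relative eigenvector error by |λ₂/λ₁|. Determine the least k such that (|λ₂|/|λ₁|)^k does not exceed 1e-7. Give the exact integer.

9

|λ₂/λ₁| = 1.11/7.91 = 0.14033
Need k ≥ ln(1e-7) / ln(0.14033) = -16.1181 / -1.9638 ≈ 8.208
Smallest integer k satisfying the bound: 9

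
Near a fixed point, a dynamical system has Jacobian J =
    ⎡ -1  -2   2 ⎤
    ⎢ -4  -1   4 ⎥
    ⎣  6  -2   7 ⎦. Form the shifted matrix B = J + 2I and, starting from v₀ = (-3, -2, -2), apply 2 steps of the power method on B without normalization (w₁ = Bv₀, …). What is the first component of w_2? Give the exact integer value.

-71

B = J + 2I has rows (1, -2, 2); (-4, 1, 4); (6, -2, 9)
w1 = Bv₀ = (-3, 2, -32)
w2 = Bw1 = (-71, -114, -310)
Requested component of w2: -71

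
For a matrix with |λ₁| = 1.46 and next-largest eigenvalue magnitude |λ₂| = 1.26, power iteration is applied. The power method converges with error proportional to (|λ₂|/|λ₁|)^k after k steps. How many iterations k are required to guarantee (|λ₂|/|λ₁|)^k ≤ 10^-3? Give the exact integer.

|λ₂/λ₁| = 1.26/1.46 = 0.86301
Need k ≥ ln(10^-3) / ln(0.86301) = -6.9078 / -0.1473 ≈ 46.888
Smallest integer k satisfying the bound: 47

47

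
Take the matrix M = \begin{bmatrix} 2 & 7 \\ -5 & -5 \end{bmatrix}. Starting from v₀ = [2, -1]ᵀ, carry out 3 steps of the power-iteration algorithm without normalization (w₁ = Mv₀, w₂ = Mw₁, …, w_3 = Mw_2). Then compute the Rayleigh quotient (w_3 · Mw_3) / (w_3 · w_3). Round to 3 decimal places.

w1 = Mv₀ = (-3, -5)
w2 = Mw1 = (-41, 40)
w3 = Mw2 = (198, 5)
Mw3 = (431, -1015)
w3·Mw3 = 198·431 + 5·(-1015) = 80263; w3·w3 = 198·198 + 5·5 = 39229
λ ≈ 80263/39229 = 2.046

2.046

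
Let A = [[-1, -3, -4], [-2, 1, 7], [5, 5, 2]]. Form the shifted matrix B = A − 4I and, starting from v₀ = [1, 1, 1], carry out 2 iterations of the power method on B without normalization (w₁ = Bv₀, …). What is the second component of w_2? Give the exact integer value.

74

B = A − 4I has rows (-5, -3, -4); (-2, -3, 7); (5, 5, -2)
w1 = Bv₀ = ((-5)·1 + (-3)·1 + (-4)·1; (-2)·1 + (-3)·1 + 7·1; 5·1 + 5·1 + (-2)·1) = (-12, 2, 8)
w2 = Bw1 = ((-5)·(-12) + (-3)·2 + (-4)·8; (-2)·(-12) + (-3)·2 + 7·8; 5·(-12) + 5·2 + (-2)·8) = (22, 74, -66)
Requested component of w2: 74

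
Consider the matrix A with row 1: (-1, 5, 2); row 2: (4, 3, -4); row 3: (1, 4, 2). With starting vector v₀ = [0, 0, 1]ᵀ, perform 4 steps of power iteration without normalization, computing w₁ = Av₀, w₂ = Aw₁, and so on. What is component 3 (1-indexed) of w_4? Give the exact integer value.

-506

w1 = Av₀ = ((-1)·0 + 5·0 + 2·1; 4·0 + 3·0 + (-4)·1; 1·0 + 4·0 + 2·1) = (2, -4, 2)
w2 = Aw1 = ((-1)·2 + 5·(-4) + 2·2; 4·2 + 3·(-4) + (-4)·2; 1·2 + 4·(-4) + 2·2) = (-18, -12, -10)
w3 = Aw2 = (-62, -68, -86)
w4 = Aw3 = (-450, -108, -506)
The requested component of w4 is -506.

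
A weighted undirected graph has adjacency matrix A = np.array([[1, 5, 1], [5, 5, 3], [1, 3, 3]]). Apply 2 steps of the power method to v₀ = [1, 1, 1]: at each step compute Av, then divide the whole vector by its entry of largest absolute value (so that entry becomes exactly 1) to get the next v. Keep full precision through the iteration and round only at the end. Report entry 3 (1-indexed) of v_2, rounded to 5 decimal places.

0.55372

Av0 = (7.000000, 13.000000, 7.000000); divide by 13.000000 → v1 = (0.538462, 1.000000, 0.538462)
Av1 = (6.076923, 9.307692, 5.153846); divide by 9.307692 → v2 = (0.652893, 1.000000, 0.553719)
Requested entry of v2: 67/121 = 0.55372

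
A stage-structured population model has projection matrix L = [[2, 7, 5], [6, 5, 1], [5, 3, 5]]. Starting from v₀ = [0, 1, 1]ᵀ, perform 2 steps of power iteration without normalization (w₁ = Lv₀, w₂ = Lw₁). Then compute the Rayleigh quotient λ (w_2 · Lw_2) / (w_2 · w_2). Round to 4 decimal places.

12.9139

w1 = Lv₀ = (2·0 + 7·1 + 5·1; 6·0 + 5·1 + 1·1; 5·0 + 3·1 + 5·1) = (12, 6, 8)
w2 = Lw1 = (2·12 + 7·6 + 5·8; 6·12 + 5·6 + 1·8; 5·12 + 3·6 + 5·8) = (106, 110, 118)
Lw2 = (1572, 1304, 1450)
w2·Lw2 = 106·1572 + 110·1304 + 118·1450 = 481172; w2·w2 = 106·106 + 110·110 + 118·118 = 37260
λ ≈ 481172/37260 = 12.9139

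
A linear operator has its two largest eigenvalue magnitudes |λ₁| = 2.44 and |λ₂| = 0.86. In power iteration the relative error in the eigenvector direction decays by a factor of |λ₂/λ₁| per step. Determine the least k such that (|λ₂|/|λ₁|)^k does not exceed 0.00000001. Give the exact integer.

|λ₂/λ₁| = 0.86/2.44 = 0.35246
Need k ≥ ln(0.00000001) / ln(0.35246) = -18.4207 / -1.0428 ≈ 17.664
Smallest integer k satisfying the bound: 18

18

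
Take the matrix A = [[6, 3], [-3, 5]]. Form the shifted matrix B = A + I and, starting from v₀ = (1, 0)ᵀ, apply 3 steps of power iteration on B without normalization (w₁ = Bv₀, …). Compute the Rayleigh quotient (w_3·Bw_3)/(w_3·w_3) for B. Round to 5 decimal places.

μ ≈ 6.17493

B = A + I has rows (7, 3); (-3, 6)
w1 = Bv₀ = (7·1 + 3·0; (-3)·1 + 6·0) = (7, -3)
w2 = Bw1 = (7·7 + 3·(-3); (-3)·7 + 6·(-3)) = (40, -39)
w3 = Bw2 = (163, -354)
Bw3 = (79, -2613)
w3·Bw3 = 937879; w3·w3 = 151885; μ ≈ 937879/151885 = 6.17493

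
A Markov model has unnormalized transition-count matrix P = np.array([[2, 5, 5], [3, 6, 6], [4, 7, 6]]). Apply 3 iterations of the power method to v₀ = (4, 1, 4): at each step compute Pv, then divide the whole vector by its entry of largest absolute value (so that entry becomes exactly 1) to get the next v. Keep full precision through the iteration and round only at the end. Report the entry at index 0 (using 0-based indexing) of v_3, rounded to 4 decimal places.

0.7206

Pv0 = (33.00000, 42.00000, 47.00000); divide by 47.00000 → v1 = (0.70213, 0.89362, 1.00000)
Pv1 = (10.87234, 13.46809, 15.06383); divide by 15.06383 → v2 = (0.72175, 0.89407, 1.00000)
Pv2 = (10.91384, 13.52966, 15.14548); divide by 15.14548 → v3 = (0.72060, 0.89331, 1.00000)
Requested entry of v3: 7727/10723 = 0.7206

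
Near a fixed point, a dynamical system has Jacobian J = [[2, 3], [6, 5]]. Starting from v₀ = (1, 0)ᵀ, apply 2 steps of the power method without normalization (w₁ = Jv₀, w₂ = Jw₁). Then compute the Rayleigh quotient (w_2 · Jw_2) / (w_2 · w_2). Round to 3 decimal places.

8.053

w1 = Jv₀ = (2·1 + 3·0; 6·1 + 5·0) = (2, 6)
w2 = Jw1 = (2·2 + 3·6; 6·2 + 5·6) = (22, 42)
Jw2 = (170, 342)
w2·Jw2 = 22·170 + 42·342 = 18104; w2·w2 = 22·22 + 42·42 = 2248
λ ≈ 18104/2248 = 8.053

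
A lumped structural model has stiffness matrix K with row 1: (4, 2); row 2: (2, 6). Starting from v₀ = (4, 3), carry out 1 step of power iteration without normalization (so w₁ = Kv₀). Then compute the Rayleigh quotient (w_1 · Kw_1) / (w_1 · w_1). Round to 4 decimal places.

w1 = Kv₀ = (4·4 + 2·3; 2·4 + 6·3) = (22, 26)
Kw1 = (140, 200)
w1·Kw1 = 22·140 + 26·200 = 8280; w1·w1 = 22·22 + 26·26 = 1160
λ ≈ 8280/1160 = 7.1379

7.1379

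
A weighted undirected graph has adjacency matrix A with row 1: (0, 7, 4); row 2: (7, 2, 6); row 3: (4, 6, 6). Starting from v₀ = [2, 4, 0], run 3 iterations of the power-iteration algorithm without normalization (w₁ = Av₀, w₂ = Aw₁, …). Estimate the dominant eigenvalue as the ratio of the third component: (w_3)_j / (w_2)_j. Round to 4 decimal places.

14.5321

w1 = Av₀ = (28, 22, 32)
w2 = Aw1 = (282, 432, 436)
w3 = Aw2 = (4768, 5454, 6336)
Ratio at component: 6336 / 436 = 14.5321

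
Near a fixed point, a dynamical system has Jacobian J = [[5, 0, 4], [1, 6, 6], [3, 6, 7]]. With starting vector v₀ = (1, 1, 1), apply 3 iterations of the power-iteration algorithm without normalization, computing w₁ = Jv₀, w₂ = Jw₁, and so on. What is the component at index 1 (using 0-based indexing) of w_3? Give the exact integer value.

2509

w1 = Jv₀ = (9, 13, 16)
w2 = Jw1 = (109, 183, 217)
w3 = Jw2 = (1413, 2509, 2944)
The requested component of w3 is 2509.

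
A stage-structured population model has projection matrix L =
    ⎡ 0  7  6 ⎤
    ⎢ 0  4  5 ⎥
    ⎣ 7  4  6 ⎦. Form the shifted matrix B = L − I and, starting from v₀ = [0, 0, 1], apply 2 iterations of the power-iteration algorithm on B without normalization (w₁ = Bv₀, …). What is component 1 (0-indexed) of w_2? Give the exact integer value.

B = L − I has rows (-1, 7, 6); (0, 3, 5); (7, 4, 5)
w1 = Bv₀ = ((-1)·0 + 7·0 + 6·1; 0·0 + 3·0 + 5·1; 7·0 + 4·0 + 5·1) = (6, 5, 5)
w2 = Bw1 = ((-1)·6 + 7·5 + 6·5; 0·6 + 3·5 + 5·5; 7·6 + 4·5 + 5·5) = (59, 40, 87)
Requested component of w2: 40

40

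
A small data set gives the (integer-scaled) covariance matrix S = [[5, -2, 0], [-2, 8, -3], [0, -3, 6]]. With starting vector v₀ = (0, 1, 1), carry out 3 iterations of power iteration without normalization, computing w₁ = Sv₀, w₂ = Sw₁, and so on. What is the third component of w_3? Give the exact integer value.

w1 = Sv₀ = (-2, 5, 3)
w2 = Sw1 = (-20, 35, 3)
w3 = Sw2 = (-170, 311, -87)
The requested component of w3 is -87.

-87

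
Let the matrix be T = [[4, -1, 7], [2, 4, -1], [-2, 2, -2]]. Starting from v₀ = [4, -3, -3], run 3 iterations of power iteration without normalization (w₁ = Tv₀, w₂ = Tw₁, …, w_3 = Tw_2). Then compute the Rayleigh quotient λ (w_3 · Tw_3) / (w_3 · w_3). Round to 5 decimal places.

w1 = Tv₀ = (4·4 + (-1)·(-3) + 7·(-3); 2·4 + 4·(-3) + (-1)·(-3); (-2)·4 + 2·(-3) + (-2)·(-3)) = (-2, -1, -8)
w2 = Tw1 = (4·(-2) + (-1)·(-1) + 7·(-8); 2·(-2) + 4·(-1) + (-1)·(-8); (-2)·(-2) + 2·(-1) + (-2)·(-8)) = (-63, 0, 18)
w3 = Tw2 = (-126, -144, 90)
Tw3 = (270, -918, -216)
w3·Tw3 = (-126)·270 + (-144)·(-918) + 90·(-216) = 78732; w3·w3 = (-126)·(-126) + (-144)·(-144) + 90·90 = 44712
λ ≈ 78732/44712 = 1.76087

λ ≈ 1.76087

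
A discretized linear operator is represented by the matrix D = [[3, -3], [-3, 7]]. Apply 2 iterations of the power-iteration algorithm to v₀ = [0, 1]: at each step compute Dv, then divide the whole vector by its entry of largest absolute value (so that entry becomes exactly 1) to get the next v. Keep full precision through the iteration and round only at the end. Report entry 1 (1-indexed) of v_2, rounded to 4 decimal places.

-0.5172

Dv0 = (-3.00000, 7.00000); divide by 7.00000 → v1 = (-0.42857, 1.00000)
Dv1 = (-4.28571, 8.28571); divide by 8.28571 → v2 = (-0.51724, 1.00000)
Requested entry of v2: -30/58 = -0.5172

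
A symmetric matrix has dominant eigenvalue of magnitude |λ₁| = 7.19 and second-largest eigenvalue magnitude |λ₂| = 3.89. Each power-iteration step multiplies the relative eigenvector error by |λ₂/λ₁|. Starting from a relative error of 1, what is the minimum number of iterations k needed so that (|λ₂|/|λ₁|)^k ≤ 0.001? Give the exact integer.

12

|λ₂/λ₁| = 3.89/7.19 = 0.54103
Need k ≥ ln(0.001) / ln(0.54103) = -6.9078 / -0.6143 ≈ 11.245
Smallest integer k satisfying the bound: 12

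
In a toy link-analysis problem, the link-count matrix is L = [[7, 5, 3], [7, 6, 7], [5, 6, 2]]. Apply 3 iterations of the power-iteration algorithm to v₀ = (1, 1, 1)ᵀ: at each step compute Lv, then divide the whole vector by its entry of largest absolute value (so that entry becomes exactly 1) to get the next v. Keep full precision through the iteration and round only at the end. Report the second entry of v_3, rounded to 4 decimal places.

Lv0 = (15.00000, 20.00000, 13.00000); divide by 20.00000 → v1 = (0.75000, 1.00000, 0.65000)
Lv1 = (12.20000, 15.80000, 11.05000); divide by 15.80000 → v2 = (0.77215, 1.00000, 0.69937)
Lv2 = (12.50316, 16.30063, 11.25949); divide by 16.30063 → v3 = (0.76704, 1.00000, 0.69074)
Requested entry of v3: 5151/5151 = 1.0000

1.0000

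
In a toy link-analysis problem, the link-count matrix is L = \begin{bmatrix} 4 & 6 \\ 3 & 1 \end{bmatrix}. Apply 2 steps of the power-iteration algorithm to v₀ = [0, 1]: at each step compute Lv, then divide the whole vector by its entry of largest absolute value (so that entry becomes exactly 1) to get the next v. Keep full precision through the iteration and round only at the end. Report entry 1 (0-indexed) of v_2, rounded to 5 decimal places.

0.63333

Lv0 = (6.000000, 1.000000); divide by 6.000000 → v1 = (1.000000, 0.166667)
Lv1 = (5.000000, 3.166667); divide by 5.000000 → v2 = (1.000000, 0.633333)
Requested entry of v2: 19/30 = 0.63333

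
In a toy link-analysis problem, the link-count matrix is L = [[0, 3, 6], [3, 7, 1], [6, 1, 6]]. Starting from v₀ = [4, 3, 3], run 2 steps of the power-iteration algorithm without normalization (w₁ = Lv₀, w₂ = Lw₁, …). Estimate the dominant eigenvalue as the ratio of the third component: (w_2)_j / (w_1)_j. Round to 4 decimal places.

λ ≈ 10.4000

w1 = Lv₀ = (27, 36, 45)
w2 = Lw1 = (378, 378, 468)
Ratio at component: 468 / 45 = 10.4000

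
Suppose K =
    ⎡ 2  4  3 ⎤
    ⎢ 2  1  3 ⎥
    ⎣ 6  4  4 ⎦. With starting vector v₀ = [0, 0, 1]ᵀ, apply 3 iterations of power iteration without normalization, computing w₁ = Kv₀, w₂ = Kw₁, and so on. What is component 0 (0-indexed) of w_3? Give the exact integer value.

w1 = Kv₀ = (3, 3, 4)
w2 = Kw1 = (30, 21, 46)
w3 = Kw2 = (282, 219, 448)
The requested component of w3 is 282.

282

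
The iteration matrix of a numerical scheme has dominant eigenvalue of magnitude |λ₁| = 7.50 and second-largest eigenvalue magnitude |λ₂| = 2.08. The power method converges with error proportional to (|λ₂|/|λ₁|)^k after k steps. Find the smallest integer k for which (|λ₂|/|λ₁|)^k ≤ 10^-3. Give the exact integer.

|λ₂/λ₁| = 2.08/7.50 = 0.27733
Need k ≥ ln(10^-3) / ln(0.27733) = -6.9078 / -1.2825 ≈ 5.386
Smallest integer k satisfying the bound: 6

6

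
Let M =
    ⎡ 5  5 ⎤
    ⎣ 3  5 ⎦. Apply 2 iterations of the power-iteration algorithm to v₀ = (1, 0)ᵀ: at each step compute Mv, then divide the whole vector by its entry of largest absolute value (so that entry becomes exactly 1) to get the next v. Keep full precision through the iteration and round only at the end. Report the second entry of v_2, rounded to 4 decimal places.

Mv0 = (5.00000, 3.00000); divide by 5.00000 → v1 = (1.00000, 0.60000)
Mv1 = (8.00000, 6.00000); divide by 8.00000 → v2 = (1.00000, 0.75000)
Requested entry of v2: 30/40 = 0.7500

0.7500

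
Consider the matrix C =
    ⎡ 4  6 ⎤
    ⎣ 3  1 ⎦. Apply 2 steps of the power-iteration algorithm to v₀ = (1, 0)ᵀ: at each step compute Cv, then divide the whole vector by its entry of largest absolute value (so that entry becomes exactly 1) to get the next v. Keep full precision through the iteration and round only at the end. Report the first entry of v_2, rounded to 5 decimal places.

Cv0 = (4.000000, 3.000000); divide by 4.000000 → v1 = (1.000000, 0.750000)
Cv1 = (8.500000, 3.750000); divide by 8.500000 → v2 = (1.000000, 0.441176)
Requested entry of v2: 34/34 = 1.00000

1.00000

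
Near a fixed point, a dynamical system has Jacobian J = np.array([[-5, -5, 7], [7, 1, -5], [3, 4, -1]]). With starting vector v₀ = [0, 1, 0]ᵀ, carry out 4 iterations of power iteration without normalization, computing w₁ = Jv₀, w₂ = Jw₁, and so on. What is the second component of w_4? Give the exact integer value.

117

w1 = Jv₀ = (-5, 1, 4)
w2 = Jw1 = (48, -54, -15)
w3 = Jw2 = (-75, 357, -57)
w4 = Jw3 = (-1809, 117, 1260)
The requested component of w4 is 117.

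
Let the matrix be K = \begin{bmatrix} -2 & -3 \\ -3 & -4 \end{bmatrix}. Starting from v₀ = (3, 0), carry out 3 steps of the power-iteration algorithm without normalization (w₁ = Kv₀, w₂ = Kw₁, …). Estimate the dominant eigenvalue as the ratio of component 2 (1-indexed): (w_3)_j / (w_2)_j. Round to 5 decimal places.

w1 = Kv₀ = (-6, -9)
w2 = Kw1 = (39, 54)
w3 = Kw2 = (-240, -333)
Ratio at component: -333 / 54 = -6.16667

-6.16667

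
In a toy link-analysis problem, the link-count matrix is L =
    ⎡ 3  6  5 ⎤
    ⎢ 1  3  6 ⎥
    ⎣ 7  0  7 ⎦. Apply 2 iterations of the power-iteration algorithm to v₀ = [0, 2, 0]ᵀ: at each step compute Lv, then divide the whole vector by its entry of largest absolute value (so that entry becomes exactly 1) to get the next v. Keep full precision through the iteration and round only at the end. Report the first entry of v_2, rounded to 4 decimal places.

Lv0 = (12.00000, 6.00000, 0.00000); divide by 12.00000 → v1 = (1.00000, 0.50000, 0.00000)
Lv1 = (6.00000, 2.50000, 7.00000); divide by 7.00000 → v2 = (0.85714, 0.35714, 1.00000)
Requested entry of v2: 72/84 = 0.8571

0.8571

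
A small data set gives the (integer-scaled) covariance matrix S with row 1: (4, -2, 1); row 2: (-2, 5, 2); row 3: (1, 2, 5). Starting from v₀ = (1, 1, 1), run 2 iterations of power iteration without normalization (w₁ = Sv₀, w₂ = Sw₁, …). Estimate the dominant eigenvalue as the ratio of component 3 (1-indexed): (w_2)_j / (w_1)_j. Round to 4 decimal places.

w1 = Sv₀ = (4·1 + (-2)·1 + 1·1; (-2)·1 + 5·1 + 2·1; 1·1 + 2·1 + 5·1) = (3, 5, 8)
w2 = Sw1 = (4·3 + (-2)·5 + 1·8; (-2)·3 + 5·5 + 2·8; 1·3 + 2·5 + 5·8) = (10, 35, 53)
Ratio at component: 53 / 8 = 6.6250

λ ≈ 6.6250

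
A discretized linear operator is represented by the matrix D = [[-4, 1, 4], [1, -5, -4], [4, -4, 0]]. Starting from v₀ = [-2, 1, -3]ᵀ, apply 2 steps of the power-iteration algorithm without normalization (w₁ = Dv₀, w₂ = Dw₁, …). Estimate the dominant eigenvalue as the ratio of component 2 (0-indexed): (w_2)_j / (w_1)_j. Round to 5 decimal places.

λ ≈ 2.66667

w1 = Dv₀ = ((-4)·(-2) + 1·1 + 4·(-3); 1·(-2) + (-5)·1 + (-4)·(-3); 4·(-2) + (-4)·1 + 0·(-3)) = (-3, 5, -12)
w2 = Dw1 = ((-4)·(-3) + 1·5 + 4·(-12); 1·(-3) + (-5)·5 + (-4)·(-12); 4·(-3) + (-4)·5 + 0·(-12)) = (-31, 20, -32)
Ratio at component: -32 / -12 = 2.66667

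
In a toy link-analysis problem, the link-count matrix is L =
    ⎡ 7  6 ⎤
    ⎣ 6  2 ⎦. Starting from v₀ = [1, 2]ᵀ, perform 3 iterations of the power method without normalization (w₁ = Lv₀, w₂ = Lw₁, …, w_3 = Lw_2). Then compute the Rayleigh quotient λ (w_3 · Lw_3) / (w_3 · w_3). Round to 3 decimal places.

λ ≈ 11.000

w1 = Lv₀ = (19, 10)
w2 = Lw1 = (193, 134)
w3 = Lw2 = (2155, 1426)
Lw3 = (23641, 15782)
w3·Lw3 = 2155·23641 + 1426·15782 = 73451487; w3·w3 = 2155·2155 + 1426·1426 = 6677501
λ ≈ 73451487/6677501 = 11.000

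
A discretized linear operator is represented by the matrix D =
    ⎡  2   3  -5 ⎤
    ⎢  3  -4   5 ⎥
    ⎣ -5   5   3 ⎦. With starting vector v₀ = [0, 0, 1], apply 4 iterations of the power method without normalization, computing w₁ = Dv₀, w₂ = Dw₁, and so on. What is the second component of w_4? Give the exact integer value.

w1 = Dv₀ = (2·0 + 3·0 + (-5)·1; 3·0 + (-4)·0 + 5·1; (-5)·0 + 5·0 + 3·1) = (-5, 5, 3)
w2 = Dw1 = (2·(-5) + 3·5 + (-5)·3; 3·(-5) + (-4)·5 + 5·3; (-5)·(-5) + 5·5 + 3·3) = (-10, -20, 59)
w3 = Dw2 = (-375, 345, 127)
w4 = Dw3 = (-350, -1870, 3981)
The requested component of w4 is -1870.

-1870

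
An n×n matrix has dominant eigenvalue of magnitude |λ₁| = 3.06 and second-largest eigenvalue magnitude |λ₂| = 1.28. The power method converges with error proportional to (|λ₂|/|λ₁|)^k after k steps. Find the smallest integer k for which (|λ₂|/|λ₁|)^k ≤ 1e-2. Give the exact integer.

|λ₂/λ₁| = 1.28/3.06 = 0.41830
Need k ≥ ln(1e-2) / ln(0.41830) = -4.6052 / -0.8716 ≈ 5.284
Smallest integer k satisfying the bound: 6

6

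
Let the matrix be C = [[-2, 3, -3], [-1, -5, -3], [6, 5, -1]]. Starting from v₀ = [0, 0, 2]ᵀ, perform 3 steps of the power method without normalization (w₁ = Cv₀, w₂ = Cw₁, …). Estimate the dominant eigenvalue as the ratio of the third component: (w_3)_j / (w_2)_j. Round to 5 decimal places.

w1 = Cv₀ = (-6, -6, -2)
w2 = Cw1 = (0, 42, -64)
w3 = Cw2 = (318, -18, 274)
Ratio at component: 274 / -64 = -4.28125

-4.28125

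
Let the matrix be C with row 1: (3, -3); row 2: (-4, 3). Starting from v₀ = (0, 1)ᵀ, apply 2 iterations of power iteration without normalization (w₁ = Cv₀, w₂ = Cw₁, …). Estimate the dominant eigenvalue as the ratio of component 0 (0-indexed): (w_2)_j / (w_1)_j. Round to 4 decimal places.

6.0000

w1 = Cv₀ = (3·0 + (-3)·1; (-4)·0 + 3·1) = (-3, 3)
w2 = Cw1 = (3·(-3) + (-3)·3; (-4)·(-3) + 3·3) = (-18, 21)
Ratio at component: -18 / -3 = 6.0000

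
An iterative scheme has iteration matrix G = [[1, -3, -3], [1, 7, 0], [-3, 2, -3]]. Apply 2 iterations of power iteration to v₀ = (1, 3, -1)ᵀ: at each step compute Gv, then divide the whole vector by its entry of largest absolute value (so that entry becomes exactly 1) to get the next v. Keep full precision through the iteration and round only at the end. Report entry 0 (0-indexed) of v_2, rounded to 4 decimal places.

-0.5973

Gv0 = (-5.00000, 22.00000, 6.00000); divide by 22.00000 → v1 = (-0.22727, 1.00000, 0.27273)
Gv1 = (-4.04545, 6.77273, 1.86364); divide by 6.77273 → v2 = (-0.59732, 1.00000, 0.27517)
Requested entry of v2: -89/149 = -0.5973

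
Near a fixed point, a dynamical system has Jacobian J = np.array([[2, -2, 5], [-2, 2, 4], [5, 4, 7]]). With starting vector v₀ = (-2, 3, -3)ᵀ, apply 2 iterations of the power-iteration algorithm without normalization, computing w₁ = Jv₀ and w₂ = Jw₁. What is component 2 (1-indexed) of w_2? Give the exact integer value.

w1 = Jv₀ = (2·(-2) + (-2)·3 + 5·(-3); (-2)·(-2) + 2·3 + 4·(-3); 5·(-2) + 4·3 + 7·(-3)) = (-25, -2, -19)
w2 = Jw1 = (2·(-25) + (-2)·(-2) + 5·(-19); (-2)·(-25) + 2·(-2) + 4·(-19); 5·(-25) + 4·(-2) + 7·(-19)) = (-141, -30, -266)
The requested component of w2 is -30.

-30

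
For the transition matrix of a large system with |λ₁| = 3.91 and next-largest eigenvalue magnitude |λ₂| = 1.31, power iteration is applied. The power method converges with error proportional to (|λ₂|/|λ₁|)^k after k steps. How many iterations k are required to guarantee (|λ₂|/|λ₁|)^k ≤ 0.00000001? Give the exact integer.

17

|λ₂/λ₁| = 1.31/3.91 = 0.33504
Need k ≥ ln(0.00000001) / ln(0.33504) = -18.4207 / -1.0935 ≈ 16.845
Smallest integer k satisfying the bound: 17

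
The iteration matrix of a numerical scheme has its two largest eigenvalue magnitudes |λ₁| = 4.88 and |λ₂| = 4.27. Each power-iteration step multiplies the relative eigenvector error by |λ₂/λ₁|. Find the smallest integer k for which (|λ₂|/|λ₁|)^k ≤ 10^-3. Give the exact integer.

|λ₂/λ₁| = 4.27/4.88 = 0.87500
Need k ≥ ln(10^-3) / ln(0.87500) = -6.9078 / -0.1335 ≈ 51.731
Smallest integer k satisfying the bound: 52

52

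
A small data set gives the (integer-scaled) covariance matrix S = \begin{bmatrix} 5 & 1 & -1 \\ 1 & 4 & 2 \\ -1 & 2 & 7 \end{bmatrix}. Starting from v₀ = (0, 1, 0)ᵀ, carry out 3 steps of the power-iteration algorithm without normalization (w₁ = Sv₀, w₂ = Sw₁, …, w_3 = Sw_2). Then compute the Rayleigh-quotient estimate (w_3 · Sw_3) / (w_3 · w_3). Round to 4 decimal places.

λ ≈ 7.7279

w1 = Sv₀ = (5·0 + 1·1 + (-1)·0; 1·0 + 4·1 + 2·0; (-1)·0 + 2·1 + 7·0) = (1, 4, 2)
w2 = Sw1 = (5·1 + 1·4 + (-1)·2; 1·1 + 4·4 + 2·2; (-1)·1 + 2·4 + 7·2) = (7, 21, 21)
w3 = Sw2 = (35, 133, 182)
Sw3 = (126, 931, 1505)
w3·Sw3 = 35·126 + 133·931 + 182·1505 = 402143; w3·w3 = 35·35 + 133·133 + 182·182 = 52038
λ ≈ 402143/52038 = 7.7279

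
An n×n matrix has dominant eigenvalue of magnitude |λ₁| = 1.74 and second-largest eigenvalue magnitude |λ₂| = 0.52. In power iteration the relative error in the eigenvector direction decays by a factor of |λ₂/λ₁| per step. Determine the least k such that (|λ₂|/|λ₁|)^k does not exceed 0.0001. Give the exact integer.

|λ₂/λ₁| = 0.52/1.74 = 0.29885
Need k ≥ ln(0.0001) / ln(0.29885) = -9.2103 / -1.2078 ≈ 7.626
Smallest integer k satisfying the bound: 8

8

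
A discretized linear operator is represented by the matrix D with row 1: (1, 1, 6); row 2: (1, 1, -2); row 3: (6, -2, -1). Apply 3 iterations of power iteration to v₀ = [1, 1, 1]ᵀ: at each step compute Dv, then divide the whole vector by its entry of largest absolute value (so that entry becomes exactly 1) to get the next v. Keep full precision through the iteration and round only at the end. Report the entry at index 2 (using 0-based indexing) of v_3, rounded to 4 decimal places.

0.3591

Dv0 = (8.00000, 0.00000, 3.00000); divide by 8.00000 → v1 = (1.00000, 0.00000, 0.37500)
Dv1 = (3.25000, 0.25000, 5.62500); divide by 5.62500 → v2 = (0.57778, 0.04444, 1.00000)
Dv2 = (6.62222, -1.37778, 2.37778); divide by 6.62222 → v3 = (1.00000, -0.20805, 0.35906)
Requested entry of v3: 107/298 = 0.3591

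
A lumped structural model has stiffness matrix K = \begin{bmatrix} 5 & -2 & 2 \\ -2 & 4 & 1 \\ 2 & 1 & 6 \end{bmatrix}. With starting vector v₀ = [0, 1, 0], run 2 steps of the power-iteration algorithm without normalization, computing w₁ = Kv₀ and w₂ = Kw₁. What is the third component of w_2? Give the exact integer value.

6

w1 = Kv₀ = (-2, 4, 1)
w2 = Kw1 = (-16, 21, 6)
The requested component of w2 is 6.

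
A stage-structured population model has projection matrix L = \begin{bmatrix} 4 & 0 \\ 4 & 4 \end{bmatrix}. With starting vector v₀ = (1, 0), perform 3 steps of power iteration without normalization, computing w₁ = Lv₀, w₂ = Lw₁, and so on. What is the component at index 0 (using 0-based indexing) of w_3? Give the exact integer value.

64

w1 = Lv₀ = (4, 4)
w2 = Lw1 = (16, 32)
w3 = Lw2 = (64, 192)
The requested component of w3 is 64.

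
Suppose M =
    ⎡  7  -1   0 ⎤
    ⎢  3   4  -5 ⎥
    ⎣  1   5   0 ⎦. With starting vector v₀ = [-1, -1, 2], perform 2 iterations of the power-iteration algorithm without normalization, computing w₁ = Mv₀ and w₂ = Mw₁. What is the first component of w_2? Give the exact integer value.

w1 = Mv₀ = (-6, -17, -6)
w2 = Mw1 = (-25, -56, -91)
The requested component of w2 is -25.

-25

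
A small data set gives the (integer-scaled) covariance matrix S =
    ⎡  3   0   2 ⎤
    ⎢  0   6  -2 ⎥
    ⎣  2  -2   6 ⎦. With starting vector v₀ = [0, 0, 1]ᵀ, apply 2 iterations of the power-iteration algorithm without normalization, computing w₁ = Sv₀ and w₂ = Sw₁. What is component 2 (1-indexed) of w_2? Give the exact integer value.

-24

w1 = Sv₀ = (2, -2, 6)
w2 = Sw1 = (18, -24, 44)
The requested component of w2 is -24.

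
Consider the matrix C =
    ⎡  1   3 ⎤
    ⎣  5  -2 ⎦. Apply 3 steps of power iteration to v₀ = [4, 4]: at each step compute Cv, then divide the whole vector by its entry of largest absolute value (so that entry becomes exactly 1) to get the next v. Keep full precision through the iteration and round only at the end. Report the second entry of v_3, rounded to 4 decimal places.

0.6727

Cv0 = (16.00000, 12.00000); divide by 16.00000 → v1 = (1.00000, 0.75000)
Cv1 = (3.25000, 3.50000); divide by 3.50000 → v2 = (0.92857, 1.00000)
Cv2 = (3.92857, 2.64286); divide by 3.92857 → v3 = (1.00000, 0.67273)
Requested entry of v3: 148/220 = 0.6727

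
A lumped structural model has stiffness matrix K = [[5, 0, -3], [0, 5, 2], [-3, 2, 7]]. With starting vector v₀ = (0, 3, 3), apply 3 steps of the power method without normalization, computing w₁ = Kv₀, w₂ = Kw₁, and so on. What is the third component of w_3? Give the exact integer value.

2502

w1 = Kv₀ = (5·0 + 0·3 + (-3)·3; 0·0 + 5·3 + 2·3; (-3)·0 + 2·3 + 7·3) = (-9, 21, 27)
w2 = Kw1 = (5·(-9) + 0·21 + (-3)·27; 0·(-9) + 5·21 + 2·27; (-3)·(-9) + 2·21 + 7·27) = (-126, 159, 258)
w3 = Kw2 = (-1404, 1311, 2502)
The requested component of w3 is 2502.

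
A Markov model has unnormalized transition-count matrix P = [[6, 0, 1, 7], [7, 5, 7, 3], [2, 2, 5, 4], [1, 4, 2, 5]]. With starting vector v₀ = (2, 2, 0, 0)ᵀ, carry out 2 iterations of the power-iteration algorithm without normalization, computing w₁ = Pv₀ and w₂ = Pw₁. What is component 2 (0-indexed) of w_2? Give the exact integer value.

152

w1 = Pv₀ = (12, 24, 8, 10)
w2 = Pw1 = (150, 290, 152, 174)
The requested component of w2 is 152.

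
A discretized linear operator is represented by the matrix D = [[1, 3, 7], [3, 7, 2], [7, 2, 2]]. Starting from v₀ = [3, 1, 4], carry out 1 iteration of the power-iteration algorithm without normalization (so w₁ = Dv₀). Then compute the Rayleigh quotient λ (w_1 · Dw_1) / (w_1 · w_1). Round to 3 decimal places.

w1 = Dv₀ = (34, 24, 31)
Dw1 = (323, 332, 348)
w1·Dw1 = 34·323 + 24·332 + 31·348 = 29738; w1·w1 = 34·34 + 24·24 + 31·31 = 2693
λ ≈ 29738/2693 = 11.043

11.043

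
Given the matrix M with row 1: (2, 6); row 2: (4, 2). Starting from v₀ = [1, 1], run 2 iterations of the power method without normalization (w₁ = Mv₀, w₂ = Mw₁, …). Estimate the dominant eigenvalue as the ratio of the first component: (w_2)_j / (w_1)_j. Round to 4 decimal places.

w1 = Mv₀ = (2·1 + 6·1; 4·1 + 2·1) = (8, 6)
w2 = Mw1 = (2·8 + 6·6; 4·8 + 2·6) = (52, 44)
Ratio at component: 52 / 8 = 6.5000

6.5000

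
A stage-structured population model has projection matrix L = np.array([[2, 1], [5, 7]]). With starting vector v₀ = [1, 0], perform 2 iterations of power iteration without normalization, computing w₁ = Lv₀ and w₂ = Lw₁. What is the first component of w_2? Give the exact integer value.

w1 = Lv₀ = (2·1 + 1·0; 5·1 + 7·0) = (2, 5)
w2 = Lw1 = (2·2 + 1·5; 5·2 + 7·5) = (9, 45)
The requested component of w2 is 9.

9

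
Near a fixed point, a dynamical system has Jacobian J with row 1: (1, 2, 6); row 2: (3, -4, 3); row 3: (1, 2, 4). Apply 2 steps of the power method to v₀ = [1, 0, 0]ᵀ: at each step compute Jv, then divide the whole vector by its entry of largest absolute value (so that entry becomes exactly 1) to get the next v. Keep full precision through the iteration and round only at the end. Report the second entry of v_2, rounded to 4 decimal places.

-0.4615

Jv0 = (1.00000, 3.00000, 1.00000); divide by 3.00000 → v1 = (0.33333, 1.00000, 0.33333)
Jv1 = (4.33333, -2.00000, 3.66667); divide by 4.33333 → v2 = (1.00000, -0.46154, 0.84615)
Requested entry of v2: -6/13 = -0.4615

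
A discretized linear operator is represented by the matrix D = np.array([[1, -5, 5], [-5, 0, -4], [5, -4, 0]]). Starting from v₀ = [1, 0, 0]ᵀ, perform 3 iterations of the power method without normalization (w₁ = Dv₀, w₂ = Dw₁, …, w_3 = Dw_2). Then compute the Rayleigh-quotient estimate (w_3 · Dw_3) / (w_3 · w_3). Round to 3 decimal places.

9.444

w1 = Dv₀ = (1·1 + (-5)·0 + 5·0; (-5)·1 + 0·0 + (-4)·0; 5·1 + (-4)·0 + 0·0) = (1, -5, 5)
w2 = Dw1 = (1·1 + (-5)·(-5) + 5·5; (-5)·1 + 0·(-5) + (-4)·5; 5·1 + (-4)·(-5) + 0·5) = (51, -25, 25)
w3 = Dw2 = (301, -355, 355)
Dw3 = (3851, -2925, 2925)
w3·Dw3 = 301·3851 + (-355)·(-2925) + 355·2925 = 3235901; w3·w3 = 301·301 + (-355)·(-355) + 355·355 = 342651
λ ≈ 3235901/342651 = 9.444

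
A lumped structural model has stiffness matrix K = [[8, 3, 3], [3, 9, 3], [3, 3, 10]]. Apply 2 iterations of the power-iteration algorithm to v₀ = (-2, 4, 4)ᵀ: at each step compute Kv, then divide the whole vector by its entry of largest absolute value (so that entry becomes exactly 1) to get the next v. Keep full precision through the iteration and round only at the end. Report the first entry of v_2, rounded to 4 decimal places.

0.5377

Kv0 = (8.00000, 42.00000, 46.00000); divide by 46.00000 → v1 = (0.17391, 0.91304, 1.00000)
Kv1 = (7.13043, 11.73913, 13.26087); divide by 13.26087 → v2 = (0.53770, 0.88525, 1.00000)
Requested entry of v2: 328/610 = 0.5377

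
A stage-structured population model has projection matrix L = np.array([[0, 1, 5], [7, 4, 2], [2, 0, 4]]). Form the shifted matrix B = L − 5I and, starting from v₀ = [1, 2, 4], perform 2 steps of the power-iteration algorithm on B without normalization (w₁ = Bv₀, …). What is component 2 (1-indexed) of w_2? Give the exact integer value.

B = L − 5I has rows (-5, 1, 5); (7, -1, 2); (2, 0, -1)
w1 = Bv₀ = (17, 13, -2)
w2 = Bw1 = (-82, 102, 36)
Requested component of w2: 102

102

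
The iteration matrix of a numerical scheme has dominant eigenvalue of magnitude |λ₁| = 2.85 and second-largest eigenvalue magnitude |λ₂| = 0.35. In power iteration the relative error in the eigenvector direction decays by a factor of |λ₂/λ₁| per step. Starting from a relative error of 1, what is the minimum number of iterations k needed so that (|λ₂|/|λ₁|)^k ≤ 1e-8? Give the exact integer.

|λ₂/λ₁| = 0.35/2.85 = 0.12281
Need k ≥ ln(1e-8) / ln(0.12281) = -18.4207 / -2.0971 ≈ 8.784
Smallest integer k satisfying the bound: 9

9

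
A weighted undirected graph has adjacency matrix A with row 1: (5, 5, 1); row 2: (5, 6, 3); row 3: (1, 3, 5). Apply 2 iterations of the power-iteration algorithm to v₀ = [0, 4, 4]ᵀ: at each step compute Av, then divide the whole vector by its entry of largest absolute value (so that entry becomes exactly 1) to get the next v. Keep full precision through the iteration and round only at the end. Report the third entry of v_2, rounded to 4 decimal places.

0.6759

Av0 = (24.00000, 36.00000, 32.00000); divide by 36.00000 → v1 = (0.66667, 1.00000, 0.88889)
Av1 = (9.22222, 12.00000, 8.11111); divide by 12.00000 → v2 = (0.76852, 1.00000, 0.67593)
Requested entry of v2: 292/432 = 0.6759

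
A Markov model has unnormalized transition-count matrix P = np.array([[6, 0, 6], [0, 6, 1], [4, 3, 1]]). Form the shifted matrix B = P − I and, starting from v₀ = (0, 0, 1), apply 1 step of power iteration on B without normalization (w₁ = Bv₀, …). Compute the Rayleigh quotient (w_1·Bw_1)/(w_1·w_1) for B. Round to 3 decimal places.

B = P − I has rows (5, 0, 6); (0, 5, 1); (4, 3, 0)
w1 = Bv₀ = (6, 1, 0)
Bw1 = (30, 5, 27)
w1·Bw1 = 185; w1·w1 = 37; μ ≈ 185/37 = 5.000

5.000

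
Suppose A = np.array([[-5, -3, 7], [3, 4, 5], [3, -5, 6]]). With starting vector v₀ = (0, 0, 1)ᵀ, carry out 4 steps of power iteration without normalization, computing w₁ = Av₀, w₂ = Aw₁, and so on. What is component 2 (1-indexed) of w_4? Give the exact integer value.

w1 = Av₀ = (7, 5, 6)
w2 = Aw1 = (-8, 71, 32)
w3 = Aw2 = (51, 420, -187)
w4 = Aw3 = (-2824, 898, -3069)
The requested component of w4 is 898.

898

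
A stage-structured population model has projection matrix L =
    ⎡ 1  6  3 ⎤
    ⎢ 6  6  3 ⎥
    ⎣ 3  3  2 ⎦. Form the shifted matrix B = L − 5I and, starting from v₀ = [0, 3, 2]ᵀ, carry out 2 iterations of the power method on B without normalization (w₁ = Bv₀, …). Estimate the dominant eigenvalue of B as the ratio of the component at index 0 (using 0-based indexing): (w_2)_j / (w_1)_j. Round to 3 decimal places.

B = L − 5I has rows (-4, 6, 3); (6, 1, 3); (3, 3, -3)
w1 = Bv₀ = ((-4)·0 + 6·3 + 3·2; 6·0 + 1·3 + 3·2; 3·0 + 3·3 + (-3)·2) = (24, 9, 3)
w2 = Bw1 = ((-4)·24 + 6·9 + 3·3; 6·24 + 1·9 + 3·3; 3·24 + 3·9 + (-3)·3) = (-33, 162, 90)
Ratio: -33/24 = -1.375

-1.375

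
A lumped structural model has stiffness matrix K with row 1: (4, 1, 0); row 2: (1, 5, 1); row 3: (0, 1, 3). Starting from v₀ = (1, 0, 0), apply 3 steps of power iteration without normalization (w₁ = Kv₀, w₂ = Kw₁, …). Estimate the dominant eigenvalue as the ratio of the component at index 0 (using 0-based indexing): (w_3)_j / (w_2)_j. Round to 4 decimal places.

w1 = Kv₀ = (4·1 + 1·0 + 0·0; 1·1 + 5·0 + 1·0; 0·1 + 1·0 + 3·0) = (4, 1, 0)
w2 = Kw1 = (4·4 + 1·1 + 0·0; 1·4 + 5·1 + 1·0; 0·4 + 1·1 + 3·0) = (17, 9, 1)
w3 = Kw2 = (77, 63, 12)
Ratio at component: 77 / 17 = 4.5294

λ ≈ 4.5294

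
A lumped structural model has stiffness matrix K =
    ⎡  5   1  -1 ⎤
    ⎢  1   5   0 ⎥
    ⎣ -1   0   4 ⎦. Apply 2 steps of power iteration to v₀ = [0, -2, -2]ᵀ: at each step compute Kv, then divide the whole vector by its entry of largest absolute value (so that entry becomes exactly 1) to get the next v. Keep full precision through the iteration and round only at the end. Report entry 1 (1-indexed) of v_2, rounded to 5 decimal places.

Kv0 = (0.000000, -10.000000, -8.000000); divide by -10.000000 → v1 = (0.000000, 1.000000, 0.800000)
Kv1 = (0.200000, 5.000000, 3.200000); divide by 5.000000 → v2 = (0.040000, 1.000000, 0.640000)
Requested entry of v2: -2/-50 = 0.04000

0.04000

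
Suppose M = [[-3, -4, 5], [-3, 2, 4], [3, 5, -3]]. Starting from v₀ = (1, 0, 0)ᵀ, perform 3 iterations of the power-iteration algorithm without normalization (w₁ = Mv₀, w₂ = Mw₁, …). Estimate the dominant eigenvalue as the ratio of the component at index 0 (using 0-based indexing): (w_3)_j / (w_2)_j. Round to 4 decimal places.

λ ≈ -9.2500

w1 = Mv₀ = ((-3)·1 + (-4)·0 + 5·0; (-3)·1 + 2·0 + 4·0; 3·1 + 5·0 + (-3)·0) = (-3, -3, 3)
w2 = Mw1 = ((-3)·(-3) + (-4)·(-3) + 5·3; (-3)·(-3) + 2·(-3) + 4·3; 3·(-3) + 5·(-3) + (-3)·3) = (36, 15, -33)
w3 = Mw2 = (-333, -210, 282)
Ratio at component: -333 / 36 = -9.2500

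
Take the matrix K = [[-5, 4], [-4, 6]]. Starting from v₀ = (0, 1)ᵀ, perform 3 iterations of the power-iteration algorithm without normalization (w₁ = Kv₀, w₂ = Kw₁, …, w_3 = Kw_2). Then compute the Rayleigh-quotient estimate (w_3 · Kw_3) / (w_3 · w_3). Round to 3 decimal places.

w1 = Kv₀ = (4, 6)
w2 = Kw1 = (4, 20)
w3 = Kw2 = (60, 104)
Kw3 = (116, 384)
w3·Kw3 = 60·116 + 104·384 = 46896; w3·w3 = 60·60 + 104·104 = 14416
λ ≈ 46896/14416 = 3.253

3.253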